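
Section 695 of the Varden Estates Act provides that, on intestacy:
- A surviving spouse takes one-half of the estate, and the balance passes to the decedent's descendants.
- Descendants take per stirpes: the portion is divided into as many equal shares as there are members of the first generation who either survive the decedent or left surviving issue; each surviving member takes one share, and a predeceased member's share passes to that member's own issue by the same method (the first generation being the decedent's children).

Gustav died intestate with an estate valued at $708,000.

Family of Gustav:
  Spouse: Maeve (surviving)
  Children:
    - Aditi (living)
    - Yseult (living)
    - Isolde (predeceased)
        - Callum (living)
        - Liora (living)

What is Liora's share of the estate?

Maeve takes one-half of $708,000 = $354,000. The remaining $354,000 passes to the descendants.
The descendants' portion ($354,000) is divided into 3 shares of $118,000: Aditi and Yseult each take $118,000; Isolde's $118,000 share passes to Isolde's issue.
Isolde's share ($118,000) is divided into 2 shares of $59,000: Callum and Liora each take $59,000.

Liora receives $59,000.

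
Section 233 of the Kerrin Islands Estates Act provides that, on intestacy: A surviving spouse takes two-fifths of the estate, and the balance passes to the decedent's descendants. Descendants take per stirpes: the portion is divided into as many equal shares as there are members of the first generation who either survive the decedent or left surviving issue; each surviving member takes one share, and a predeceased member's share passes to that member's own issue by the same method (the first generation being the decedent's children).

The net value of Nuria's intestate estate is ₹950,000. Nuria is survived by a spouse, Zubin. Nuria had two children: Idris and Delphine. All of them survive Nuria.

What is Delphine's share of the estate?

Delphine receives ₹285,000.

Zubin takes two-fifths of ₹950,000 = ₹380,000. The remaining ₹570,000 passes to the descendants.
The descendants' portion (₹570,000) is divided into 2 shares of ₹285,000: Idris and Delphine each take ₹285,000.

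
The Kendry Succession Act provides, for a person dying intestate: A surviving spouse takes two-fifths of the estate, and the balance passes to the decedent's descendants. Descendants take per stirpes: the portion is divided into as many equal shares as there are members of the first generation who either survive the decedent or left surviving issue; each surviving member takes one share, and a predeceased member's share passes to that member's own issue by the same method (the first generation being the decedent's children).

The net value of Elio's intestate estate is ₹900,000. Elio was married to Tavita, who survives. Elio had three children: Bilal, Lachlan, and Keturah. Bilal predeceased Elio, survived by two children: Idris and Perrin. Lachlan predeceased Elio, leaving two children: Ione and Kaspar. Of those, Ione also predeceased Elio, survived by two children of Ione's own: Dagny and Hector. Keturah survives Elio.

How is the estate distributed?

Tavita: ₹360,000; Idris: ₹90,000; Perrin: ₹90,000; Dagny: ₹45,000; Hector: ₹45,000; Kaspar: ₹90,000; Keturah: ₹180,000

Tavita takes two-fifths of ₹900,000 = ₹360,000. The remaining ₹540,000 passes to the descendants.
The descendants' portion (₹540,000) is divided into 3 shares of ₹180,000: Keturah takes ₹180,000; Bilal's ₹180,000 share passes to Bilal's issue; Lachlan's ₹180,000 share passes to Lachlan's issue.
Bilal's share (₹180,000) is divided into 2 shares of ₹90,000: Idris and Perrin each take ₹90,000.
Lachlan's share (₹180,000) is divided into 2 shares of ₹90,000: Kaspar takes ₹90,000; Ione's ₹90,000 share passes to Ione's issue.
Ione's share (₹90,000) is divided into 2 shares of ₹45,000: Dagny and Hector each take ₹45,000.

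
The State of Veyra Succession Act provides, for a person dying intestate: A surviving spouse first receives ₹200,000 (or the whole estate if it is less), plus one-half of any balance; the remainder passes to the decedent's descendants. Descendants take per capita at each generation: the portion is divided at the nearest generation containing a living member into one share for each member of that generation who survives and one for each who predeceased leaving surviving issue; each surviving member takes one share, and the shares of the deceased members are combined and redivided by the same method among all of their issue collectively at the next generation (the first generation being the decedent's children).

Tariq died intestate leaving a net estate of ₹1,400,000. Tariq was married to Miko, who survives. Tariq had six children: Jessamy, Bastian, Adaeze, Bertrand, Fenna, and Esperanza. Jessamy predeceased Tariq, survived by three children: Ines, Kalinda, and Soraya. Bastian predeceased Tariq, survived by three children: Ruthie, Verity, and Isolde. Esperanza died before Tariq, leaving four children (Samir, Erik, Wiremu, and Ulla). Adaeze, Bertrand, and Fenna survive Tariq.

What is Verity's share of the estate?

Miko first takes ₹200,000, leaving a balance of ₹1,200,000. Miko then takes one-half of the balance (₹600,000), for a total of ₹800,000. The remaining ₹600,000 passes to the descendants.
The descendants' portion (₹600,000) is divided at the children's generation into 6 shares of ₹100,000. Adaeze, Bertrand, and Fenna each take ₹100,000. The 3 shares of the deceased (Jessamy, Bastian, and Esperanza) are combined into a pool of ₹300,000.
That pool (₹300,000) is divided at the grandchildren's generation equally among Ines, Kalinda, Soraya, Ruthie, Verity, Isolde, Samir, Erik, Wiremu, and Ulla: ₹30,000 each.

Verity receives ₹30,000.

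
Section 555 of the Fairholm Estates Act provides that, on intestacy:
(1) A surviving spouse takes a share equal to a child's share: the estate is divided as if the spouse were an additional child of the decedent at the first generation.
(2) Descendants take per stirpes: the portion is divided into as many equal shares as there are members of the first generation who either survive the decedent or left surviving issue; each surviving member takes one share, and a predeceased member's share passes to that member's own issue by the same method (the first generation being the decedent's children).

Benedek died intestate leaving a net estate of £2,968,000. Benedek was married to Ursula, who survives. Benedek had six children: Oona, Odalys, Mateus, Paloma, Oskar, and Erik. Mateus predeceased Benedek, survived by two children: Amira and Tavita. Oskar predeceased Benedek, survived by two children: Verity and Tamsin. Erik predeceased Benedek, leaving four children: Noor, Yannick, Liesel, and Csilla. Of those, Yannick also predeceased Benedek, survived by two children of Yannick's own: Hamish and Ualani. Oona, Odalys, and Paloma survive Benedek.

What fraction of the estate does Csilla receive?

The spouse counts as an additional share at the children's level, so there are 7 primary shares of £424,000. Ursula takes one such share (£424,000).
The children's combined portion (£2,544,000) is divided into 6 shares of £424,000: Oona, Odalys, and Paloma each take £424,000; Mateus's £424,000 share passes to Mateus's issue; Oskar's £424,000 share passes to Oskar's issue; Erik's £424,000 share passes to Erik's issue.
Mateus's share (£424,000) is divided into 2 shares of £212,000: Amira and Tavita each take £212,000.
Oskar's share (£424,000) is divided into 2 shares of £212,000: Verity and Tamsin each take £212,000.
Erik's share (£424,000) is divided into 4 shares of £106,000: Noor, Liesel, and Csilla each take £106,000; Yannick's £106,000 share passes to Yannick's issue.
Yannick's share (£106,000) is divided into 2 shares of £53,000: Hamish and Ualani each take £53,000.

Csilla receives 1/28 of the estate.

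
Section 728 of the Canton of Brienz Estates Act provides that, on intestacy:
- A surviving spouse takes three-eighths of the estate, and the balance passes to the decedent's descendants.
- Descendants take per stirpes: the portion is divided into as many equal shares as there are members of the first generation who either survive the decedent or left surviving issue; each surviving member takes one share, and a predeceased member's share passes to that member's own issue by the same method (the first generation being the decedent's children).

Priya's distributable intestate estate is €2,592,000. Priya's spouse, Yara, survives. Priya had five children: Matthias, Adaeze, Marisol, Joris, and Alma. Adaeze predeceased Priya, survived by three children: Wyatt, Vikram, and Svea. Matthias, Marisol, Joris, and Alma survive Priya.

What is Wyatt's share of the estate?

Yara takes three-eighths of €2,592,000 = €972,000. The remaining €1,620,000 passes to the descendants.
The descendants' portion (€1,620,000) is divided into 5 shares of €324,000: Matthias, Marisol, Joris, and Alma each take €324,000; Adaeze's €324,000 share passes to Adaeze's issue.
Adaeze's share (€324,000) is divided into 3 shares of €108,000: Wyatt, Vikram, and Svea each take €108,000.

Wyatt receives €108,000.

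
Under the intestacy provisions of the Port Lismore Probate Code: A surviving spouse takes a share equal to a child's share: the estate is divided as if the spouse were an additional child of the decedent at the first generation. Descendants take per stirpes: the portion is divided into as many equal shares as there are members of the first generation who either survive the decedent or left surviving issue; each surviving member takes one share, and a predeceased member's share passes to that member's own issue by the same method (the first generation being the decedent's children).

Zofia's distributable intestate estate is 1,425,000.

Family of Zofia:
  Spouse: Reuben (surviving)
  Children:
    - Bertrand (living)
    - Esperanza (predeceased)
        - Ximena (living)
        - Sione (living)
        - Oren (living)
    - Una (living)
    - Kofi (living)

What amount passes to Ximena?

The spouse counts as an additional share at the children's level, so there are 5 primary shares of 285,000. Reuben takes one such share (285,000).
The children's combined portion (1,140,000) is divided into 4 shares of 285,000: Bertrand, Una, and Kofi each take 285,000; Esperanza's 285,000 share passes to Esperanza's issue.
Esperanza's share (285,000) is divided into 3 shares of 95,000: Ximena, Sione, and Oren each take 95,000.

Ximena receives 95,000.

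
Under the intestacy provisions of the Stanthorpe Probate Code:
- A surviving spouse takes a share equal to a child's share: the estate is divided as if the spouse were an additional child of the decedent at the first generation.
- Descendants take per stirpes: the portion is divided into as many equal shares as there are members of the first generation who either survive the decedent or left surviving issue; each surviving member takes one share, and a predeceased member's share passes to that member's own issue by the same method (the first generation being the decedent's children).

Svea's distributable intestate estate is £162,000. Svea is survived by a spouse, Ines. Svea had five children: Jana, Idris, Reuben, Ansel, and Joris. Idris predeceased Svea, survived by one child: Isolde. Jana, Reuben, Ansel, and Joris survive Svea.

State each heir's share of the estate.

Ines: £27,000; Jana: £27,000; Isolde: £27,000; Reuben: £27,000; Ansel: £27,000; Joris: £27,000

The spouse counts as an additional share at the children's level, so there are 6 primary shares of £27,000. Ines takes one such share (£27,000).
The children's combined portion (£135,000) is divided into 5 shares of £27,000: Jana, Reuben, Ansel, and Joris each take £27,000; Idris's £27,000 share passes to Idris's issue.
Idris's share (£27,000) passes entirely to Isolde.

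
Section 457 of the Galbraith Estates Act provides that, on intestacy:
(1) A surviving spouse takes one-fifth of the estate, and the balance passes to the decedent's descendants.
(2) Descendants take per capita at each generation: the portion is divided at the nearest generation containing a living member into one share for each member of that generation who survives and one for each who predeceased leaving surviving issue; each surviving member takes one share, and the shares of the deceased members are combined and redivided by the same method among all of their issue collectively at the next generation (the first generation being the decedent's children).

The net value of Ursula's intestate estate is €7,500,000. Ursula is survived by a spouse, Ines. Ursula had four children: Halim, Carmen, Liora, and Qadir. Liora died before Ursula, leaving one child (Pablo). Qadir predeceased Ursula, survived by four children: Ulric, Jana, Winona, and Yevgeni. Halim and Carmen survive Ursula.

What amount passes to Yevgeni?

Yevgeni receives €600,000.

Ines takes one-fifth of €7,500,000 = €1,500,000. The remaining €6,000,000 passes to the descendants.
The descendants' portion (€6,000,000) is divided at the children's generation into 4 shares of €1,500,000. Halim and Carmen each take €1,500,000. The 2 shares of the deceased (Liora and Qadir) are combined into a pool of €3,000,000.
That pool (€3,000,000) is divided at the grandchildren's generation equally among Pablo, Ulric, Jana, Winona, and Yevgeni: €600,000 each.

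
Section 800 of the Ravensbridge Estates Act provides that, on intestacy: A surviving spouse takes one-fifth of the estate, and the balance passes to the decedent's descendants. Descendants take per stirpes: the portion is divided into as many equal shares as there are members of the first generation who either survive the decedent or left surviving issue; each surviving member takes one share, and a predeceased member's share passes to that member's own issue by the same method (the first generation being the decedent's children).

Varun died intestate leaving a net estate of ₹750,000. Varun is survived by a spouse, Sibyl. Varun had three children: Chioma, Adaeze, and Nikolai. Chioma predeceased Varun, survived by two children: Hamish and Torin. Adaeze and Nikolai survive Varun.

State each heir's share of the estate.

Sibyl takes one-fifth of ₹750,000 = ₹150,000. The remaining ₹600,000 passes to the descendants.
The descendants' portion (₹600,000) is divided into 3 shares of ₹200,000: Adaeze and Nikolai each take ₹200,000; Chioma's ₹200,000 share passes to Chioma's issue.
Chioma's share (₹200,000) is divided into 2 shares of ₹100,000: Hamish and Torin each take ₹100,000.

Sibyl: ₹150,000; Hamish: ₹100,000; Torin: ₹100,000; Adaeze: ₹200,000; Nikolai: ₹200,000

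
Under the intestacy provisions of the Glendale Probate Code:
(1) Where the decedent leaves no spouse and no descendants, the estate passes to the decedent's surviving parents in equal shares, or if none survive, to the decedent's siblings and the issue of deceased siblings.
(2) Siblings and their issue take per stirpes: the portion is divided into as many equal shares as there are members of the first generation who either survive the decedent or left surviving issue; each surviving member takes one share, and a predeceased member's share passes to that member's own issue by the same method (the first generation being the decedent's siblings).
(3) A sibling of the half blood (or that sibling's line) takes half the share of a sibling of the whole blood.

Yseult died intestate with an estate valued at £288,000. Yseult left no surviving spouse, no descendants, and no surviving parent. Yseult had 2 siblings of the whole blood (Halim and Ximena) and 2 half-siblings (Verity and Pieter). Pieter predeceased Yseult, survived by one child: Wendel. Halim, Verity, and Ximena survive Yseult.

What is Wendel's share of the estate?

The entire £288,000 passes to the siblings and their issue.
Counting each half-blood sibling's line as half a unit, there are 3 units in £288,000, so one unit is £96,000. Whole-blood lines (Halim and Ximena) take £96,000 each; half-blood lines (Verity and Pieter) take £48,000 each.
Pieter's share (£48,000) passes entirely to Wendel.

Wendel receives £48,000.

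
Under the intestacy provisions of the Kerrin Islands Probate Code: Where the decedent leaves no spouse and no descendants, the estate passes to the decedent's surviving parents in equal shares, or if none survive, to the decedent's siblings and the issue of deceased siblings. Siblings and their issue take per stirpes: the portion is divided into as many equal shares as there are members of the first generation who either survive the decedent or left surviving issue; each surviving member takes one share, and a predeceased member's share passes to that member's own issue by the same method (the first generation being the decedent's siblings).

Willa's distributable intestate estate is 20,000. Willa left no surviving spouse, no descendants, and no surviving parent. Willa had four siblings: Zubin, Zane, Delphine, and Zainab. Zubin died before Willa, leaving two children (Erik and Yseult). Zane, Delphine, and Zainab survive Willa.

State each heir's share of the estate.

The entire 20,000 passes to the siblings and their issue.
That amount (20,000) is divided into 4 shares of 5,000: Zane, Delphine, and Zainab each take 5,000; Zubin's 5,000 share passes to Zubin's issue.
Zubin's share (5,000) is divided into 2 shares of 2,500: Erik and Yseult each take 2,500.

Erik: 2,500; Yseult: 2,500; Zane: 5,000; Delphine: 5,000; Zainab: 5,000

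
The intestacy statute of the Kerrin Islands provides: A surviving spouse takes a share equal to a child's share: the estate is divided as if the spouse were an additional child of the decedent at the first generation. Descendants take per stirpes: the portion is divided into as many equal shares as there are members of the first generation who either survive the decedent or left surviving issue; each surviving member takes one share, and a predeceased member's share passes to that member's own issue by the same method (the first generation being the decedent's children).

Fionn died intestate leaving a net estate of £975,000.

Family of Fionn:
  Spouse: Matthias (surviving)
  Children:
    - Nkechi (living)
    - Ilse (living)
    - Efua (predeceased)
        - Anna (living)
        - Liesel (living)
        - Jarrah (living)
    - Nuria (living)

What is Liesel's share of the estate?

The spouse counts as an additional share at the children's level, so there are 5 primary shares of £195,000. Matthias takes one such share (£195,000).
The children's combined portion (£780,000) is divided into 4 shares of £195,000: Nkechi, Ilse, and Nuria each take £195,000; Efua's £195,000 share passes to Efua's issue.
Efua's share (£195,000) is divided into 3 shares of £65,000: Anna, Liesel, and Jarrah each take £65,000.

Liesel receives £65,000.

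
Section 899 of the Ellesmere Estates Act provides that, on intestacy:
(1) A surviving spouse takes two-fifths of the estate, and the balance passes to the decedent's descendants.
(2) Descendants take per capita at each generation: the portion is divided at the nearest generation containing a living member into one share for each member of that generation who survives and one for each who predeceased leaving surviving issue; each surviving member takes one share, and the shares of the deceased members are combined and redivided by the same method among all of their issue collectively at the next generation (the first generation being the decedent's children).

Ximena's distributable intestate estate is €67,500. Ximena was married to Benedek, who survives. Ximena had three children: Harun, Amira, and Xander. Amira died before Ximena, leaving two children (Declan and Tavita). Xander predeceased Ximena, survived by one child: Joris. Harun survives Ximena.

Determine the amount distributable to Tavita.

Tavita receives €9,000.

Benedek takes two-fifths of €67,500 = €27,000. The remaining €40,500 passes to the descendants.
The descendants' portion (€40,500) is divided at the children's generation into 3 shares of €13,500. Harun takes €13,500. The 2 shares of the deceased (Amira and Xander) are combined into a pool of €27,000.
That pool (€27,000) is divided at the grandchildren's generation equally among Declan, Tavita, and Joris: €9,000 each.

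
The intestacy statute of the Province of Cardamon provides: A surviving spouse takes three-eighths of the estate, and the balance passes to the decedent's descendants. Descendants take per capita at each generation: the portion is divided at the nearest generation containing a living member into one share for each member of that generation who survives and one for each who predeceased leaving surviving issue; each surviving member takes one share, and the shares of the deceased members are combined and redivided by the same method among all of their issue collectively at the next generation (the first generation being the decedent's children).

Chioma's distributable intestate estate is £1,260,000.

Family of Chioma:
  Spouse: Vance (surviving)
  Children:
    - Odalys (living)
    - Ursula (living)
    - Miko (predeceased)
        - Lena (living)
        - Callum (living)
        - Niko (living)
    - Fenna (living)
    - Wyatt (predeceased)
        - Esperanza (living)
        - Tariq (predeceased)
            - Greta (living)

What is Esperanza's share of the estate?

Esperanza receives £63,000.

Vance takes three-eighths of £1,260,000 = £472,500. The remaining £787,500 passes to the descendants.
The descendants' portion (£787,500) is divided at the children's generation into 5 shares of £157,500. Odalys, Ursula, and Fenna each take £157,500. The 2 shares of the deceased (Miko and Wyatt) are combined into a pool of £315,000.
That pool (£315,000) is divided at the grandchildren's generation into 5 shares of £63,000. Lena, Callum, Niko, and Esperanza each take £63,000. The remaining share for the deceased Tariq (£63,000) is carried to the next generation.
That pool (£63,000) passes entirely to Greta, the sole taker at the great-grandchildren's generation.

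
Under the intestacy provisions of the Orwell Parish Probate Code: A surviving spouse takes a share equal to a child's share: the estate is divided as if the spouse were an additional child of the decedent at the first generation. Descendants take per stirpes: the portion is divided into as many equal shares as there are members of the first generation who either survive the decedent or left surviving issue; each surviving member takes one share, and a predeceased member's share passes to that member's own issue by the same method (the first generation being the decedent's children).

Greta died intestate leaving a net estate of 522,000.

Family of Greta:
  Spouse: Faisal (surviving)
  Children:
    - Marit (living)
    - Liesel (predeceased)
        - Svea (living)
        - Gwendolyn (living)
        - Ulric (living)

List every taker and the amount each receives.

The spouse counts as an additional share at the children's level, so there are 3 primary shares of 174,000. Faisal takes one such share (174,000).
The children's combined portion (348,000) is divided into 2 shares of 174,000: Marit takes 174,000; Liesel's 174,000 share passes to Liesel's issue.
Liesel's share (174,000) is divided into 3 shares of 58,000: Svea, Gwendolyn, and Ulric each take 58,000.

Faisal: 174,000; Marit: 174,000; Svea: 58,000; Gwendolyn: 58,000; Ulric: 58,000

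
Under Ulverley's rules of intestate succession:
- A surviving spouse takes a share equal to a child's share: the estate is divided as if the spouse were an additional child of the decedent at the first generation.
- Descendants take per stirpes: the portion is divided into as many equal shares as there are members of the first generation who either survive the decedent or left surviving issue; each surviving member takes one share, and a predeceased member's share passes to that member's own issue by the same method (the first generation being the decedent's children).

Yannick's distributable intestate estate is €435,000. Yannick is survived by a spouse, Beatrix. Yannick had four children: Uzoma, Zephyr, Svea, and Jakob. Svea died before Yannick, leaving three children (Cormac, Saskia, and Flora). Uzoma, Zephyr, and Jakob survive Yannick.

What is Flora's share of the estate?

Flora receives €29,000.

The spouse counts as an additional share at the children's level, so there are 5 primary shares of €87,000. Beatrix takes one such share (€87,000).
The children's combined portion (€348,000) is divided into 4 shares of €87,000: Uzoma, Zephyr, and Jakob each take €87,000; Svea's €87,000 share passes to Svea's issue.
Svea's share (€87,000) is divided into 3 shares of €29,000: Cormac, Saskia, and Flora each take €29,000.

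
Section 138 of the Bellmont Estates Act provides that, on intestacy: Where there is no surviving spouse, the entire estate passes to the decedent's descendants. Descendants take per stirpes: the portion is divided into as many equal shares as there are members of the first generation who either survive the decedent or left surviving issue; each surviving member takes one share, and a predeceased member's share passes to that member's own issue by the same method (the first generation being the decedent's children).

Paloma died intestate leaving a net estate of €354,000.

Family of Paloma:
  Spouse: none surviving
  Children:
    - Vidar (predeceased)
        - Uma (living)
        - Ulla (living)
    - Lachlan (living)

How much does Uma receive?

Uma receives €88,500.

The entire €354,000 passes to the descendants.
That amount (€354,000) is divided into 2 shares of €177,000: Lachlan takes €177,000; Vidar's €177,000 share passes to Vidar's issue.
Vidar's share (€177,000) is divided into 2 shares of €88,500: Uma and Ulla each take €88,500.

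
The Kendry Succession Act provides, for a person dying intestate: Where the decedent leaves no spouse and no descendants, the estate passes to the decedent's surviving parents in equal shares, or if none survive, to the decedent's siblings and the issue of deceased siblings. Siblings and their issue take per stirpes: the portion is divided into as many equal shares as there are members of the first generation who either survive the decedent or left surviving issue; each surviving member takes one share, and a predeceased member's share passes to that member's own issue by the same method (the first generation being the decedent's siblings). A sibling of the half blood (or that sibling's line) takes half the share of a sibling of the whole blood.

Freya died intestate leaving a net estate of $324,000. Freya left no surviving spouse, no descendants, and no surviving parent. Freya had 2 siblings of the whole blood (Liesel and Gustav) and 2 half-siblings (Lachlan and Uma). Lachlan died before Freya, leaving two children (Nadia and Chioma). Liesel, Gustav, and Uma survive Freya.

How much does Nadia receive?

Nadia receives $27,000.

The entire $324,000 passes to the siblings and their issue.
Counting each half-blood sibling's line as half a unit, there are 3 units in $324,000, so one unit is $108,000. Whole-blood lines (Liesel and Gustav) take $108,000 each; half-blood lines (Lachlan and Uma) take $54,000 each.
Lachlan's share ($54,000) is divided into 2 shares of $27,000: Nadia and Chioma each take $27,000.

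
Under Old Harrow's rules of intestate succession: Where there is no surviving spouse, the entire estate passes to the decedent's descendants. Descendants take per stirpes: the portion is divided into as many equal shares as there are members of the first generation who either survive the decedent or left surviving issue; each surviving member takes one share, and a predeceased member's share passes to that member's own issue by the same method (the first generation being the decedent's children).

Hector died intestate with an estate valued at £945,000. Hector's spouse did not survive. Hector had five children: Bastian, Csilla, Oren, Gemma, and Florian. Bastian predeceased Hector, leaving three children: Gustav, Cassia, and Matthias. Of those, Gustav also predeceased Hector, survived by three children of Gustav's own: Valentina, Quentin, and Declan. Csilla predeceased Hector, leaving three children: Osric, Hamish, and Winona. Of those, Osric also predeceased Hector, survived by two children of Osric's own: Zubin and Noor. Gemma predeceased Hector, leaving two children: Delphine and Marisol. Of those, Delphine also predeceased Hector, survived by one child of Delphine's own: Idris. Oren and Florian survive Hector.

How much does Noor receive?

Noor receives £31,500.

The entire £945,000 passes to the descendants.
That amount (£945,000) is divided into 5 shares of £189,000: Oren and Florian each take £189,000; Bastian's £189,000 share passes to Bastian's issue; Csilla's £189,000 share passes to Csilla's issue; Gemma's £189,000 share passes to Gemma's issue.
Bastian's share (£189,000) is divided into 3 shares of £63,000: Cassia and Matthias each take £63,000; Gustav's £63,000 share passes to Gustav's issue.
Gustav's share (£63,000) is divided into 3 shares of £21,000: Valentina, Quentin, and Declan each take £21,000.
Csilla's share (£189,000) is divided into 3 shares of £63,000: Hamish and Winona each take £63,000; Osric's £63,000 share passes to Osric's issue.
Osric's share (£63,000) is divided into 2 shares of £31,500: Zubin and Noor each take £31,500.
Gemma's share (£189,000) is divided into 2 shares of £94,500: Marisol takes £94,500; Delphine's £94,500 share passes to Delphine's issue.
Delphine's share (£94,500) passes entirely to Idris.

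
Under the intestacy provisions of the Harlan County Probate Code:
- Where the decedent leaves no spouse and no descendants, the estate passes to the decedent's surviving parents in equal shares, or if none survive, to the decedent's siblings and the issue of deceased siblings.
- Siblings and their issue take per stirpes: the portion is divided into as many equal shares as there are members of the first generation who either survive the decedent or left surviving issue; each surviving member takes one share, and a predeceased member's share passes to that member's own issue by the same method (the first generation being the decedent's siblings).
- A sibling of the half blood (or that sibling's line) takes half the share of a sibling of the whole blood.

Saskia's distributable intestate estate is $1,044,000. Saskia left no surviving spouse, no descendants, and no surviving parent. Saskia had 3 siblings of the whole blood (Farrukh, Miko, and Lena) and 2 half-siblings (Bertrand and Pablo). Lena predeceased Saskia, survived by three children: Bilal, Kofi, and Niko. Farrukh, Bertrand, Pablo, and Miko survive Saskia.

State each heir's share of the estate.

Farrukh: $261,000; Bertrand: $130,500; Pablo: $130,500; Miko: $261,000; Bilal: $87,000; Kofi: $87,000; Niko: $87,000

The entire $1,044,000 passes to the siblings and their issue.
Counting each half-blood sibling's line as half a unit, there are 4 units in $1,044,000, so one unit is $261,000. Whole-blood lines (Farrukh, Miko, and Lena) take $261,000 each; half-blood lines (Bertrand and Pablo) take $130,500 each.
Lena's share ($261,000) is divided into 3 shares of $87,000: Bilal, Kofi, and Niko each take $87,000.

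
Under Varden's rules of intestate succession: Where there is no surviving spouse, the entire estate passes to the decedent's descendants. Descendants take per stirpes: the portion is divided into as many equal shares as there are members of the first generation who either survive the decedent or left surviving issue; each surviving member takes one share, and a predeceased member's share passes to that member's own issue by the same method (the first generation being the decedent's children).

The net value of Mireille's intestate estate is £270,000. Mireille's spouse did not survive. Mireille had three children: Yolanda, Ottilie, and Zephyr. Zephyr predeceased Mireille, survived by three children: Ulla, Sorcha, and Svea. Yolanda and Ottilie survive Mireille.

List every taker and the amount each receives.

Yolanda: £90,000; Ottilie: £90,000; Ulla: £30,000; Sorcha: £30,000; Svea: £30,000

The entire £270,000 passes to the descendants.
That amount (£270,000) is divided into 3 shares of £90,000: Yolanda and Ottilie each take £90,000; Zephyr's £90,000 share passes to Zephyr's issue.
Zephyr's share (£90,000) is divided into 3 shares of £30,000: Ulla, Sorcha, and Svea each take £30,000.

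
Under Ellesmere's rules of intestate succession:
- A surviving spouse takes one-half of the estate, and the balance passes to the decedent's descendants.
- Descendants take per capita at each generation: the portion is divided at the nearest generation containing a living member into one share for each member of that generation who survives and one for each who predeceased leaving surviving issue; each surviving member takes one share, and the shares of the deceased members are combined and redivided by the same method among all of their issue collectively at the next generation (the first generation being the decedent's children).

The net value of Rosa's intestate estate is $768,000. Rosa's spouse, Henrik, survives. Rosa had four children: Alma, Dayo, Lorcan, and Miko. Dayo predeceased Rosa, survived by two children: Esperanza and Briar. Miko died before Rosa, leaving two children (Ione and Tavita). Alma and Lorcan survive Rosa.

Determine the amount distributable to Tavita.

Tavita receives $48,000.

Henrik takes one-half of $768,000 = $384,000. The remaining $384,000 passes to the descendants.
The descendants' portion ($384,000) is divided at the children's generation into 4 shares of $96,000. Alma and Lorcan each take $96,000. The 2 shares of the deceased (Dayo and Miko) are combined into a pool of $192,000.
That pool ($192,000) is divided at the grandchildren's generation equally among Esperanza, Briar, Ione, and Tavita: $48,000 each.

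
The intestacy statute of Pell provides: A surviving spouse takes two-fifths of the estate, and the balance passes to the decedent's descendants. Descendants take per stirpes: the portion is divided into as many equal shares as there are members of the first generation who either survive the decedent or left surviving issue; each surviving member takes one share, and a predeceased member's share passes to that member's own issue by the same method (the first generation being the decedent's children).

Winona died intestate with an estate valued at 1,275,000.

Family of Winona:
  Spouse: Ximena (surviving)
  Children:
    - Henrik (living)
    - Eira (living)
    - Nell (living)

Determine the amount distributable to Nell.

Nell receives 255,000.

Ximena takes two-fifths of 1,275,000 = 510,000. The remaining 765,000 passes to the descendants.
The descendants' portion (765,000) is divided into 3 shares of 255,000: Henrik, Eira, and Nell each take 255,000.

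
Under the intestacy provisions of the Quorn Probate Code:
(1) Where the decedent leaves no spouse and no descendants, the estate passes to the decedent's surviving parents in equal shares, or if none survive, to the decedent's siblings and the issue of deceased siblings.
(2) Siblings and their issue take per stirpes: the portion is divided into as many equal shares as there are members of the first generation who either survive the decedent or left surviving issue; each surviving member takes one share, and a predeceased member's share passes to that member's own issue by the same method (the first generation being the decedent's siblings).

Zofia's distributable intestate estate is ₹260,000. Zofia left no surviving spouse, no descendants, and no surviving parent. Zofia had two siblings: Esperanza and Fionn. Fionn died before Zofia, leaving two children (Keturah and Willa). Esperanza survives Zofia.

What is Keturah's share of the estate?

Keturah receives ₹65,000.

The entire ₹260,000 passes to the siblings and their issue.
That amount (₹260,000) is divided into 2 shares of ₹130,000: Esperanza takes ₹130,000; Fionn's ₹130,000 share passes to Fionn's issue.
Fionn's share (₹130,000) is divided into 2 shares of ₹65,000: Keturah and Willa each take ₹65,000.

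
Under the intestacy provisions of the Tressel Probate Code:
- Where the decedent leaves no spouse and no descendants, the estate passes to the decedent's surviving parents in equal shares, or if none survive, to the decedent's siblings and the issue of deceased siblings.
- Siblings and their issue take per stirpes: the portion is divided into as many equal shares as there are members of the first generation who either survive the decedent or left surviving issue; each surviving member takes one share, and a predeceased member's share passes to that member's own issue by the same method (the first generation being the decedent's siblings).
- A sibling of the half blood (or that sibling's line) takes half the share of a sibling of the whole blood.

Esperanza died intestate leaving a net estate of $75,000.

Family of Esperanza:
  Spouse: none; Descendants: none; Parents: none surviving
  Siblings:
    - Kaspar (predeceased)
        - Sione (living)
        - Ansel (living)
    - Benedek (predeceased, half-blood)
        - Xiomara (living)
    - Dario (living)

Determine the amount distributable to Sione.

Sione receives $15,000.

The entire $75,000 passes to the siblings and their issue.
Counting each half-blood sibling's line as half a unit, there are 5/2 units in $75,000, so one unit is $30,000. Whole-blood lines (Kaspar and Dario) take $30,000 each; half-blood lines (Benedek) take $15,000 each.
Kaspar's share ($30,000) is divided into 2 shares of $15,000: Sione and Ansel each take $15,000.
Benedek's share ($15,000) passes entirely to Xiomara.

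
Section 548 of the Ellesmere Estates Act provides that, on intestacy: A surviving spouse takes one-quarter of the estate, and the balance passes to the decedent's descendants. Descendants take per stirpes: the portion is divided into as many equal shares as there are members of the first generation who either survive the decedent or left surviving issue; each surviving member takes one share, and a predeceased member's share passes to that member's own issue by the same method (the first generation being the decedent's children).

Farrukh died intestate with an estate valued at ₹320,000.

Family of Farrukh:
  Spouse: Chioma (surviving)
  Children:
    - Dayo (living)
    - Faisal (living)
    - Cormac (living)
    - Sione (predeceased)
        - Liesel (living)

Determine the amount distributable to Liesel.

Liesel receives ₹60,000.

Chioma takes one-quarter of ₹320,000 = ₹80,000. The remaining ₹240,000 passes to the descendants.
The descendants' portion (₹240,000) is divided into 4 shares of ₹60,000: Dayo, Faisal, and Cormac each take ₹60,000; Sione's ₹60,000 share passes to Sione's issue.
Sione's share (₹60,000) passes entirely to Liesel.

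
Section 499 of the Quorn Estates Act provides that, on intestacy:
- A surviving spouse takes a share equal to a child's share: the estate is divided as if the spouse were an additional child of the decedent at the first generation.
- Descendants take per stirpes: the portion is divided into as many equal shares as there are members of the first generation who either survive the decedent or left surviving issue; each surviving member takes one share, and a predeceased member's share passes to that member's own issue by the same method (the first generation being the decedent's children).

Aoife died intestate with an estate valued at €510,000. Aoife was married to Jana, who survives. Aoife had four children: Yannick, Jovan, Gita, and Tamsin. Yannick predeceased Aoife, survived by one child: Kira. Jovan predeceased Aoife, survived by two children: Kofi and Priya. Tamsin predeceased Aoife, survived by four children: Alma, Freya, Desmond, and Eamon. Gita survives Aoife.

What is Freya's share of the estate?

The spouse counts as an additional share at the children's level, so there are 5 primary shares of €102,000. Jana takes one such share (€102,000).
The children's combined portion (€408,000) is divided into 4 shares of €102,000: Gita takes €102,000; Yannick's €102,000 share passes to Yannick's issue; Jovan's €102,000 share passes to Jovan's issue; Tamsin's €102,000 share passes to Tamsin's issue.
Yannick's share (€102,000) passes entirely to Kira.
Jovan's share (€102,000) is divided into 2 shares of €51,000: Kofi and Priya each take €51,000.
Tamsin's share (€102,000) is divided into 4 shares of €25,500: Alma, Freya, Desmond, and Eamon each take €25,500.

Freya receives €25,500.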